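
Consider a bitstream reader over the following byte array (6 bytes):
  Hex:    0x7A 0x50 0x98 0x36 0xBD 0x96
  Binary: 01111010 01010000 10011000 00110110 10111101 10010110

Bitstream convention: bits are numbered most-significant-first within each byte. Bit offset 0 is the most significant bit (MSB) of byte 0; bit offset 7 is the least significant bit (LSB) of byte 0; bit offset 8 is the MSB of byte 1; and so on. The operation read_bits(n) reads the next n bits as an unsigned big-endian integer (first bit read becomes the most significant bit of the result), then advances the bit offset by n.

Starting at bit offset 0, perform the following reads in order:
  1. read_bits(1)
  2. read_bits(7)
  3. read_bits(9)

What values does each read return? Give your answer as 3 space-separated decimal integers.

Read 1: bits[0:1] width=1 -> value=0 (bin 0); offset now 1 = byte 0 bit 1; 47 bits remain
Read 2: bits[1:8] width=7 -> value=122 (bin 1111010); offset now 8 = byte 1 bit 0; 40 bits remain
Read 3: bits[8:17] width=9 -> value=161 (bin 010100001); offset now 17 = byte 2 bit 1; 31 bits remain

Answer: 0 122 161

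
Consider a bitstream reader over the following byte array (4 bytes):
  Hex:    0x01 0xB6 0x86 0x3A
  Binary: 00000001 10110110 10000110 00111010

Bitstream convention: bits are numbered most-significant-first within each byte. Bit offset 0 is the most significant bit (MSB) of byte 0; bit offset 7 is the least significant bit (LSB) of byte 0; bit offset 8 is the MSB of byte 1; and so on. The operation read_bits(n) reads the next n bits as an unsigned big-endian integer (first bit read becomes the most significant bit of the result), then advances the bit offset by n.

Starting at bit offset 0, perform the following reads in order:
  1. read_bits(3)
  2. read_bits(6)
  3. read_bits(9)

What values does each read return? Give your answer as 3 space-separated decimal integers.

Read 1: bits[0:3] width=3 -> value=0 (bin 000); offset now 3 = byte 0 bit 3; 29 bits remain
Read 2: bits[3:9] width=6 -> value=3 (bin 000011); offset now 9 = byte 1 bit 1; 23 bits remain
Read 3: bits[9:18] width=9 -> value=218 (bin 011011010); offset now 18 = byte 2 bit 2; 14 bits remain

Answer: 0 3 218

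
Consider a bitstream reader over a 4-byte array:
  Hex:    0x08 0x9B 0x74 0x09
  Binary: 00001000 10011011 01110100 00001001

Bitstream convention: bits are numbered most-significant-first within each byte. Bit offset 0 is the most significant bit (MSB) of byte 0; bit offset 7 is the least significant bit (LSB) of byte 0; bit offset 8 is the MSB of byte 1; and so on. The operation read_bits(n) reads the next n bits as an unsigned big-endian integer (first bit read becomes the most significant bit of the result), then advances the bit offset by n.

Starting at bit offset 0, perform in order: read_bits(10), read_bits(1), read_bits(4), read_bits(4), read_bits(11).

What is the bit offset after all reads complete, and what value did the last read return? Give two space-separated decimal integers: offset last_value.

Answer: 30 1282

Derivation:
Read 1: bits[0:10] width=10 -> value=34 (bin 0000100010); offset now 10 = byte 1 bit 2; 22 bits remain
Read 2: bits[10:11] width=1 -> value=0 (bin 0); offset now 11 = byte 1 bit 3; 21 bits remain
Read 3: bits[11:15] width=4 -> value=13 (bin 1101); offset now 15 = byte 1 bit 7; 17 bits remain
Read 4: bits[15:19] width=4 -> value=11 (bin 1011); offset now 19 = byte 2 bit 3; 13 bits remain
Read 5: bits[19:30] width=11 -> value=1282 (bin 10100000010); offset now 30 = byte 3 bit 6; 2 bits remain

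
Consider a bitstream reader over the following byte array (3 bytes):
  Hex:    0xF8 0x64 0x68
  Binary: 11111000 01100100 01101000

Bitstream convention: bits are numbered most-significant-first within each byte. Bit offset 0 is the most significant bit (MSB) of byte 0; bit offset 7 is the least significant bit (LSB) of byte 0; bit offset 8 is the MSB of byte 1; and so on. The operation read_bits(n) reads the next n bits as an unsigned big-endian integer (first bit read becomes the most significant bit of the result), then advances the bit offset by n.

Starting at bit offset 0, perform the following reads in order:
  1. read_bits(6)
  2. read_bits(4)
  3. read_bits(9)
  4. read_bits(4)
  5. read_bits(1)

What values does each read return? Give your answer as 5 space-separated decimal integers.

Answer: 62 1 291 4 0

Derivation:
Read 1: bits[0:6] width=6 -> value=62 (bin 111110); offset now 6 = byte 0 bit 6; 18 bits remain
Read 2: bits[6:10] width=4 -> value=1 (bin 0001); offset now 10 = byte 1 bit 2; 14 bits remain
Read 3: bits[10:19] width=9 -> value=291 (bin 100100011); offset now 19 = byte 2 bit 3; 5 bits remain
Read 4: bits[19:23] width=4 -> value=4 (bin 0100); offset now 23 = byte 2 bit 7; 1 bits remain
Read 5: bits[23:24] width=1 -> value=0 (bin 0); offset now 24 = byte 3 bit 0; 0 bits remain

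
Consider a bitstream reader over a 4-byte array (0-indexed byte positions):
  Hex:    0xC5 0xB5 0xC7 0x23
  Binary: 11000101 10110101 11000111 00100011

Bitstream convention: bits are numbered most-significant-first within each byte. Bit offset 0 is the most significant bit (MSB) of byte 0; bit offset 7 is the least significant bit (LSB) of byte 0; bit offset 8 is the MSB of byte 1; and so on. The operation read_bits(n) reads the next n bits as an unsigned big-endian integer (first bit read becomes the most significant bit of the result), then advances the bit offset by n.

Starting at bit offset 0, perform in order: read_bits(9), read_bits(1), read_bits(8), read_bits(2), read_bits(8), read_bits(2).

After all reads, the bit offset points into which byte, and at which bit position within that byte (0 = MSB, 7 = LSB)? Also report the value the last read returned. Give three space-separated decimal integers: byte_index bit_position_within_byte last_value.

Read 1: bits[0:9] width=9 -> value=395 (bin 110001011); offset now 9 = byte 1 bit 1; 23 bits remain
Read 2: bits[9:10] width=1 -> value=0 (bin 0); offset now 10 = byte 1 bit 2; 22 bits remain
Read 3: bits[10:18] width=8 -> value=215 (bin 11010111); offset now 18 = byte 2 bit 2; 14 bits remain
Read 4: bits[18:20] width=2 -> value=0 (bin 00); offset now 20 = byte 2 bit 4; 12 bits remain
Read 5: bits[20:28] width=8 -> value=114 (bin 01110010); offset now 28 = byte 3 bit 4; 4 bits remain
Read 6: bits[28:30] width=2 -> value=0 (bin 00); offset now 30 = byte 3 bit 6; 2 bits remain

Answer: 3 6 0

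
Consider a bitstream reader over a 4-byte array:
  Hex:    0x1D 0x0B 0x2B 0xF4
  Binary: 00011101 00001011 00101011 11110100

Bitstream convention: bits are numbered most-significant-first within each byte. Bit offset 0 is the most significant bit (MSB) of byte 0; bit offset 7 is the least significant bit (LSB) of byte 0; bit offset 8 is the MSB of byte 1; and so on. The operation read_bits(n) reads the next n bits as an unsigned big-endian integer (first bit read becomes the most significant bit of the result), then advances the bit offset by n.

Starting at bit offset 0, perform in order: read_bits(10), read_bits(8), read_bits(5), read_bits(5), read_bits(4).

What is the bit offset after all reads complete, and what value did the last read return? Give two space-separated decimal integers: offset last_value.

Read 1: bits[0:10] width=10 -> value=116 (bin 0001110100); offset now 10 = byte 1 bit 2; 22 bits remain
Read 2: bits[10:18] width=8 -> value=44 (bin 00101100); offset now 18 = byte 2 bit 2; 14 bits remain
Read 3: bits[18:23] width=5 -> value=21 (bin 10101); offset now 23 = byte 2 bit 7; 9 bits remain
Read 4: bits[23:28] width=5 -> value=31 (bin 11111); offset now 28 = byte 3 bit 4; 4 bits remain
Read 5: bits[28:32] width=4 -> value=4 (bin 0100); offset now 32 = byte 4 bit 0; 0 bits remain

Answer: 32 4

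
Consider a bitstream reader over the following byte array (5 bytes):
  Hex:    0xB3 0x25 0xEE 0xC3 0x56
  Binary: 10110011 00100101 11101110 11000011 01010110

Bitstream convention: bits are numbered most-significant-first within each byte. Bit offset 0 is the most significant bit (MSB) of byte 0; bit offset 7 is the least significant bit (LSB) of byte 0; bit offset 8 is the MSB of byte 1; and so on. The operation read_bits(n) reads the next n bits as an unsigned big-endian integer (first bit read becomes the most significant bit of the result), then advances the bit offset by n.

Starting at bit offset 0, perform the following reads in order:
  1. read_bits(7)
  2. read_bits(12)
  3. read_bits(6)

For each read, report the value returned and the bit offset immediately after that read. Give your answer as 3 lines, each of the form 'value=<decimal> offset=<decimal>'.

Read 1: bits[0:7] width=7 -> value=89 (bin 1011001); offset now 7 = byte 0 bit 7; 33 bits remain
Read 2: bits[7:19] width=12 -> value=2351 (bin 100100101111); offset now 19 = byte 2 bit 3; 21 bits remain
Read 3: bits[19:25] width=6 -> value=29 (bin 011101); offset now 25 = byte 3 bit 1; 15 bits remain

Answer: value=89 offset=7
value=2351 offset=19
value=29 offset=25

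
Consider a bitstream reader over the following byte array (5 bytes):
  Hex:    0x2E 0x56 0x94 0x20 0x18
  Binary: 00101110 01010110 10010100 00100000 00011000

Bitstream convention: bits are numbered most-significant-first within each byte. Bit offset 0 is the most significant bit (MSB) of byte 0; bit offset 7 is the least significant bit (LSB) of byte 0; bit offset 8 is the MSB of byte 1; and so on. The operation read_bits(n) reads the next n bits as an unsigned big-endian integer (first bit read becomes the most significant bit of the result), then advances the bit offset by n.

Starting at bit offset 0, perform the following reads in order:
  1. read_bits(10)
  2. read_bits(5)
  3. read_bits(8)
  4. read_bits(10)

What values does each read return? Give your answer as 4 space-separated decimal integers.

Read 1: bits[0:10] width=10 -> value=185 (bin 0010111001); offset now 10 = byte 1 bit 2; 30 bits remain
Read 2: bits[10:15] width=5 -> value=11 (bin 01011); offset now 15 = byte 1 bit 7; 25 bits remain
Read 3: bits[15:23] width=8 -> value=74 (bin 01001010); offset now 23 = byte 2 bit 7; 17 bits remain
Read 4: bits[23:33] width=10 -> value=64 (bin 0001000000); offset now 33 = byte 4 bit 1; 7 bits remain

Answer: 185 11 74 64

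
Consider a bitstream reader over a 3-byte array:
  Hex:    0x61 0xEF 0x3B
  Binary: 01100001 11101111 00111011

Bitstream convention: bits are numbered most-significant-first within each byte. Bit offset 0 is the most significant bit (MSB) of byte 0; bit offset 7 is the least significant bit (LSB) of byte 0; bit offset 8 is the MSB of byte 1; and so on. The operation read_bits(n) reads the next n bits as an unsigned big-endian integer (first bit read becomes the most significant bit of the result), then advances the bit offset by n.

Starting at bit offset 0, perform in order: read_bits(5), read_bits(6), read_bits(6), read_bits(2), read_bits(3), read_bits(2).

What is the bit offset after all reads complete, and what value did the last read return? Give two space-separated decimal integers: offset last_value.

Read 1: bits[0:5] width=5 -> value=12 (bin 01100); offset now 5 = byte 0 bit 5; 19 bits remain
Read 2: bits[5:11] width=6 -> value=15 (bin 001111); offset now 11 = byte 1 bit 3; 13 bits remain
Read 3: bits[11:17] width=6 -> value=30 (bin 011110); offset now 17 = byte 2 bit 1; 7 bits remain
Read 4: bits[17:19] width=2 -> value=1 (bin 01); offset now 19 = byte 2 bit 3; 5 bits remain
Read 5: bits[19:22] width=3 -> value=6 (bin 110); offset now 22 = byte 2 bit 6; 2 bits remain
Read 6: bits[22:24] width=2 -> value=3 (bin 11); offset now 24 = byte 3 bit 0; 0 bits remain

Answer: 24 3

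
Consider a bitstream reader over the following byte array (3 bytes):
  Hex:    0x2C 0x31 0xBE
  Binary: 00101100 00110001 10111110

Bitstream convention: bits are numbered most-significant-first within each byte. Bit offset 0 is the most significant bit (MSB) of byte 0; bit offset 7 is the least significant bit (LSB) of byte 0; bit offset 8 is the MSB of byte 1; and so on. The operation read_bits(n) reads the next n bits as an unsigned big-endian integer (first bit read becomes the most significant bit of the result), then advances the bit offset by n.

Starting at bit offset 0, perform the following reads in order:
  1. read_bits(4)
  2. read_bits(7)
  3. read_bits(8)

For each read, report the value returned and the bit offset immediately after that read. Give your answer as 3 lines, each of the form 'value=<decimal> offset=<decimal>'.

Read 1: bits[0:4] width=4 -> value=2 (bin 0010); offset now 4 = byte 0 bit 4; 20 bits remain
Read 2: bits[4:11] width=7 -> value=97 (bin 1100001); offset now 11 = byte 1 bit 3; 13 bits remain
Read 3: bits[11:19] width=8 -> value=141 (bin 10001101); offset now 19 = byte 2 bit 3; 5 bits remain

Answer: value=2 offset=4
value=97 offset=11
value=141 offset=19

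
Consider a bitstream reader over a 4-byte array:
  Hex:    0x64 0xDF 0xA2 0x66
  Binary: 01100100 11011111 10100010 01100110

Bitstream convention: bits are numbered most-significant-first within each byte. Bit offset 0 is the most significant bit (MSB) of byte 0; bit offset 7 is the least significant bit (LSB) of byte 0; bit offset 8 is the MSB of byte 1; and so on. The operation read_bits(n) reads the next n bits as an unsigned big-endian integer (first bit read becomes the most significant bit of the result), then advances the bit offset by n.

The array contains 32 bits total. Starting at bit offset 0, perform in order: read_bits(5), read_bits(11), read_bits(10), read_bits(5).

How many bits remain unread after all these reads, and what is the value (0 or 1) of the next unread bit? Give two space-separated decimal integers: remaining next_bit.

Read 1: bits[0:5] width=5 -> value=12 (bin 01100); offset now 5 = byte 0 bit 5; 27 bits remain
Read 2: bits[5:16] width=11 -> value=1247 (bin 10011011111); offset now 16 = byte 2 bit 0; 16 bits remain
Read 3: bits[16:26] width=10 -> value=649 (bin 1010001001); offset now 26 = byte 3 bit 2; 6 bits remain
Read 4: bits[26:31] width=5 -> value=19 (bin 10011); offset now 31 = byte 3 bit 7; 1 bits remain

Answer: 1 0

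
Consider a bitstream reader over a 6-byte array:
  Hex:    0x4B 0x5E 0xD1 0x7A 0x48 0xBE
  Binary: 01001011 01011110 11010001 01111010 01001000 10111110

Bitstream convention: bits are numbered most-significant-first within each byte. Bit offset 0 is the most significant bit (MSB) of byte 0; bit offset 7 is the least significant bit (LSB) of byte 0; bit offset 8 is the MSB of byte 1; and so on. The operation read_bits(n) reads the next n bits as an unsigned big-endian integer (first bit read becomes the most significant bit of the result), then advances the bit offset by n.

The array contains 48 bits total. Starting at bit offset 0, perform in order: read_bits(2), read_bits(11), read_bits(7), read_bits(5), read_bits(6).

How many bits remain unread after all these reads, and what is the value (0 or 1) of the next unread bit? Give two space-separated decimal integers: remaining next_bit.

Read 1: bits[0:2] width=2 -> value=1 (bin 01); offset now 2 = byte 0 bit 2; 46 bits remain
Read 2: bits[2:13] width=11 -> value=363 (bin 00101101011); offset now 13 = byte 1 bit 5; 35 bits remain
Read 3: bits[13:20] width=7 -> value=109 (bin 1101101); offset now 20 = byte 2 bit 4; 28 bits remain
Read 4: bits[20:25] width=5 -> value=2 (bin 00010); offset now 25 = byte 3 bit 1; 23 bits remain
Read 5: bits[25:31] width=6 -> value=61 (bin 111101); offset now 31 = byte 3 bit 7; 17 bits remain

Answer: 17 0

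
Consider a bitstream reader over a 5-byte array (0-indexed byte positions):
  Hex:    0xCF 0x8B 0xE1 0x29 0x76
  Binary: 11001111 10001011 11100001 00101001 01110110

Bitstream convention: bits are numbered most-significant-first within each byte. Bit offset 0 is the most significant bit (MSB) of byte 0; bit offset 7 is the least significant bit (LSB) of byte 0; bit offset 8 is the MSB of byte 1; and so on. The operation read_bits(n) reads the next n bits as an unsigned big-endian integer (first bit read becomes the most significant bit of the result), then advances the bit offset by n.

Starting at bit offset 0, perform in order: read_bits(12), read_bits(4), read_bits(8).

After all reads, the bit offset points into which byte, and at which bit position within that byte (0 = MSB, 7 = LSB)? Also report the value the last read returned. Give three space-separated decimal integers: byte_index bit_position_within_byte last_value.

Read 1: bits[0:12] width=12 -> value=3320 (bin 110011111000); offset now 12 = byte 1 bit 4; 28 bits remain
Read 2: bits[12:16] width=4 -> value=11 (bin 1011); offset now 16 = byte 2 bit 0; 24 bits remain
Read 3: bits[16:24] width=8 -> value=225 (bin 11100001); offset now 24 = byte 3 bit 0; 16 bits remain

Answer: 3 0 225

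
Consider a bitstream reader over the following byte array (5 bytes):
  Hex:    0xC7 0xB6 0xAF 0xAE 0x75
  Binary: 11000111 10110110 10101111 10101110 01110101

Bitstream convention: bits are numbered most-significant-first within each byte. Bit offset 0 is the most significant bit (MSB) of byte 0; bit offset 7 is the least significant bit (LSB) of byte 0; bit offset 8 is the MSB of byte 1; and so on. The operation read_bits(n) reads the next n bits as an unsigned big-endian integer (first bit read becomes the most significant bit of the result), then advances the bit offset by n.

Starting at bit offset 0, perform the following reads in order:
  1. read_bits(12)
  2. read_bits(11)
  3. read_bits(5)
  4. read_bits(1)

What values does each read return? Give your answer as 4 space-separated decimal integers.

Read 1: bits[0:12] width=12 -> value=3195 (bin 110001111011); offset now 12 = byte 1 bit 4; 28 bits remain
Read 2: bits[12:23] width=11 -> value=855 (bin 01101010111); offset now 23 = byte 2 bit 7; 17 bits remain
Read 3: bits[23:28] width=5 -> value=26 (bin 11010); offset now 28 = byte 3 bit 4; 12 bits remain
Read 4: bits[28:29] width=1 -> value=1 (bin 1); offset now 29 = byte 3 bit 5; 11 bits remain

Answer: 3195 855 26 1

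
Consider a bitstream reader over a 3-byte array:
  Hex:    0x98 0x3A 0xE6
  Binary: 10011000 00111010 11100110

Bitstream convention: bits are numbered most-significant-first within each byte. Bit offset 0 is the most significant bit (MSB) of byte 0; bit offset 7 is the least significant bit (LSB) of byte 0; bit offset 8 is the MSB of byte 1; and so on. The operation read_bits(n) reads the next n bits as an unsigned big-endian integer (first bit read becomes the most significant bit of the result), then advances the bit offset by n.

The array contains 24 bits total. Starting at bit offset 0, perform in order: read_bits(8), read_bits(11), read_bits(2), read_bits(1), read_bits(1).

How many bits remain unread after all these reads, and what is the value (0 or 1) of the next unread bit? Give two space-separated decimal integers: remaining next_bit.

Answer: 1 0

Derivation:
Read 1: bits[0:8] width=8 -> value=152 (bin 10011000); offset now 8 = byte 1 bit 0; 16 bits remain
Read 2: bits[8:19] width=11 -> value=471 (bin 00111010111); offset now 19 = byte 2 bit 3; 5 bits remain
Read 3: bits[19:21] width=2 -> value=0 (bin 00); offset now 21 = byte 2 bit 5; 3 bits remain
Read 4: bits[21:22] width=1 -> value=1 (bin 1); offset now 22 = byte 2 bit 6; 2 bits remain
Read 5: bits[22:23] width=1 -> value=1 (bin 1); offset now 23 = byte 2 bit 7; 1 bits remain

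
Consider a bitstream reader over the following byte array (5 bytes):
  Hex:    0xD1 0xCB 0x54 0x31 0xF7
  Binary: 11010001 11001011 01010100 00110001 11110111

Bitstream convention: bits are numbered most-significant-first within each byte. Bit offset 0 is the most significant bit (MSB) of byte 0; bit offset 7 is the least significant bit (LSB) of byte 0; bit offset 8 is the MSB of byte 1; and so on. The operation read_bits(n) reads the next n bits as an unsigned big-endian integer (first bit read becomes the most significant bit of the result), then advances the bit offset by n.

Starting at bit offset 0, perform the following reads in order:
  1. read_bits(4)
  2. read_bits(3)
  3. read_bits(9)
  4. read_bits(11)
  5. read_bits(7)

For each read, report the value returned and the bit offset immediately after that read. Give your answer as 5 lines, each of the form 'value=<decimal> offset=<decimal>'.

Read 1: bits[0:4] width=4 -> value=13 (bin 1101); offset now 4 = byte 0 bit 4; 36 bits remain
Read 2: bits[4:7] width=3 -> value=0 (bin 000); offset now 7 = byte 0 bit 7; 33 bits remain
Read 3: bits[7:16] width=9 -> value=459 (bin 111001011); offset now 16 = byte 2 bit 0; 24 bits remain
Read 4: bits[16:27] width=11 -> value=673 (bin 01010100001); offset now 27 = byte 3 bit 3; 13 bits remain
Read 5: bits[27:34] width=7 -> value=71 (bin 1000111); offset now 34 = byte 4 bit 2; 6 bits remain

Answer: value=13 offset=4
value=0 offset=7
value=459 offset=16
value=673 offset=27
value=71 offset=34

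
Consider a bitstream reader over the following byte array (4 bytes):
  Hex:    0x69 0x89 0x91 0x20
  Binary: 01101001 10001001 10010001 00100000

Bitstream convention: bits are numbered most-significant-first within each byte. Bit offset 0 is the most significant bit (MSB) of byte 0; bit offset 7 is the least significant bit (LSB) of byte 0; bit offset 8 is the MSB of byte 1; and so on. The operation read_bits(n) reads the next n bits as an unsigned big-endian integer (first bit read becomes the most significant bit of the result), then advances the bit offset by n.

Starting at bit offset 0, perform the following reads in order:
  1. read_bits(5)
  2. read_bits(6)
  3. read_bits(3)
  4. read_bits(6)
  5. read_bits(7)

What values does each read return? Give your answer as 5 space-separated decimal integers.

Answer: 13 12 2 25 9

Derivation:
Read 1: bits[0:5] width=5 -> value=13 (bin 01101); offset now 5 = byte 0 bit 5; 27 bits remain
Read 2: bits[5:11] width=6 -> value=12 (bin 001100); offset now 11 = byte 1 bit 3; 21 bits remain
Read 3: bits[11:14] width=3 -> value=2 (bin 010); offset now 14 = byte 1 bit 6; 18 bits remain
Read 4: bits[14:20] width=6 -> value=25 (bin 011001); offset now 20 = byte 2 bit 4; 12 bits remain
Read 5: bits[20:27] width=7 -> value=9 (bin 0001001); offset now 27 = byte 3 bit 3; 5 bits remain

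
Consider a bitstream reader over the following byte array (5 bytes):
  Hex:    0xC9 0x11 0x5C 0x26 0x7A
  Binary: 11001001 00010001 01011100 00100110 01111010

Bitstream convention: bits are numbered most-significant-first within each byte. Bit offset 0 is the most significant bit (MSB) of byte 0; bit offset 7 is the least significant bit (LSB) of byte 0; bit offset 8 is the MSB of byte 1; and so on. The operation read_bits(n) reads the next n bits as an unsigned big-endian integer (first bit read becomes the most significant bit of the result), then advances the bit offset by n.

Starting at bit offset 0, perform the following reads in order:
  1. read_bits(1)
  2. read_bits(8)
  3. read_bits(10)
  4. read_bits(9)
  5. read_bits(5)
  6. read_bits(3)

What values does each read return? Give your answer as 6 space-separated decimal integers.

Answer: 1 146 138 450 12 7

Derivation:
Read 1: bits[0:1] width=1 -> value=1 (bin 1); offset now 1 = byte 0 bit 1; 39 bits remain
Read 2: bits[1:9] width=8 -> value=146 (bin 10010010); offset now 9 = byte 1 bit 1; 31 bits remain
Read 3: bits[9:19] width=10 -> value=138 (bin 0010001010); offset now 19 = byte 2 bit 3; 21 bits remain
Read 4: bits[19:28] width=9 -> value=450 (bin 111000010); offset now 28 = byte 3 bit 4; 12 bits remain
Read 5: bits[28:33] width=5 -> value=12 (bin 01100); offset now 33 = byte 4 bit 1; 7 bits remain
Read 6: bits[33:36] width=3 -> value=7 (bin 111); offset now 36 = byte 4 bit 4; 4 bits remain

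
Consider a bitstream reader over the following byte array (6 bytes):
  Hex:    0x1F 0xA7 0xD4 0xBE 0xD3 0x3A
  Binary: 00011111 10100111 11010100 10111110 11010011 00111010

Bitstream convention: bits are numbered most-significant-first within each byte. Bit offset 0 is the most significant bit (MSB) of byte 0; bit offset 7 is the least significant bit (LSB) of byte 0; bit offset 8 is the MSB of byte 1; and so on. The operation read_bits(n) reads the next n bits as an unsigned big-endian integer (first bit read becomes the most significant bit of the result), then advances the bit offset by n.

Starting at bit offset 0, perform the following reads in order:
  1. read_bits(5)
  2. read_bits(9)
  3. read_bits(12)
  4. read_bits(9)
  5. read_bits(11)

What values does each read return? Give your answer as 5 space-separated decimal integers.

Answer: 3 489 3922 502 1230

Derivation:
Read 1: bits[0:5] width=5 -> value=3 (bin 00011); offset now 5 = byte 0 bit 5; 43 bits remain
Read 2: bits[5:14] width=9 -> value=489 (bin 111101001); offset now 14 = byte 1 bit 6; 34 bits remain
Read 3: bits[14:26] width=12 -> value=3922 (bin 111101010010); offset now 26 = byte 3 bit 2; 22 bits remain
Read 4: bits[26:35] width=9 -> value=502 (bin 111110110); offset now 35 = byte 4 bit 3; 13 bits remain
Read 5: bits[35:46] width=11 -> value=1230 (bin 10011001110); offset now 46 = byte 5 bit 6; 2 bits remain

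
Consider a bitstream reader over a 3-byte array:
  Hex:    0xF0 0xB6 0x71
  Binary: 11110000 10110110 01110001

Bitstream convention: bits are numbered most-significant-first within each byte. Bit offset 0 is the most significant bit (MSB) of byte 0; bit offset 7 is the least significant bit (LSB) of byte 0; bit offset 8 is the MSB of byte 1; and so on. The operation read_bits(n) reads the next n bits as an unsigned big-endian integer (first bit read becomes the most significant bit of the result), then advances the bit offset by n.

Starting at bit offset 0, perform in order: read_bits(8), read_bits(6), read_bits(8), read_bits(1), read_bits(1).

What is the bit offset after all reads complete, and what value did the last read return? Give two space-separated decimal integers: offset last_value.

Read 1: bits[0:8] width=8 -> value=240 (bin 11110000); offset now 8 = byte 1 bit 0; 16 bits remain
Read 2: bits[8:14] width=6 -> value=45 (bin 101101); offset now 14 = byte 1 bit 6; 10 bits remain
Read 3: bits[14:22] width=8 -> value=156 (bin 10011100); offset now 22 = byte 2 bit 6; 2 bits remain
Read 4: bits[22:23] width=1 -> value=0 (bin 0); offset now 23 = byte 2 bit 7; 1 bits remain
Read 5: bits[23:24] width=1 -> value=1 (bin 1); offset now 24 = byte 3 bit 0; 0 bits remain

Answer: 24 1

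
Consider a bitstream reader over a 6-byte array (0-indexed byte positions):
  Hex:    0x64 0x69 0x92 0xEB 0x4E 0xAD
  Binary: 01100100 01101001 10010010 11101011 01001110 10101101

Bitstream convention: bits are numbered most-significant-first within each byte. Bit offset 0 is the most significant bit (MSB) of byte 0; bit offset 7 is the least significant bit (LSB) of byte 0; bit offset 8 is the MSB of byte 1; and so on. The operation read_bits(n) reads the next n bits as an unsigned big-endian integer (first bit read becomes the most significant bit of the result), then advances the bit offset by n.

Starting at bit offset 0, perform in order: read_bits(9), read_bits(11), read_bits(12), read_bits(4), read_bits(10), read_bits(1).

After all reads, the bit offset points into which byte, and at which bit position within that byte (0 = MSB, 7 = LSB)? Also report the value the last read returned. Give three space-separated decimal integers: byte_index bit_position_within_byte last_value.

Answer: 5 7 0

Derivation:
Read 1: bits[0:9] width=9 -> value=200 (bin 011001000); offset now 9 = byte 1 bit 1; 39 bits remain
Read 2: bits[9:20] width=11 -> value=1689 (bin 11010011001); offset now 20 = byte 2 bit 4; 28 bits remain
Read 3: bits[20:32] width=12 -> value=747 (bin 001011101011); offset now 32 = byte 4 bit 0; 16 bits remain
Read 4: bits[32:36] width=4 -> value=4 (bin 0100); offset now 36 = byte 4 bit 4; 12 bits remain
Read 5: bits[36:46] width=10 -> value=939 (bin 1110101011); offset now 46 = byte 5 bit 6; 2 bits remain
Read 6: bits[46:47] width=1 -> value=0 (bin 0); offset now 47 = byte 5 bit 7; 1 bits remain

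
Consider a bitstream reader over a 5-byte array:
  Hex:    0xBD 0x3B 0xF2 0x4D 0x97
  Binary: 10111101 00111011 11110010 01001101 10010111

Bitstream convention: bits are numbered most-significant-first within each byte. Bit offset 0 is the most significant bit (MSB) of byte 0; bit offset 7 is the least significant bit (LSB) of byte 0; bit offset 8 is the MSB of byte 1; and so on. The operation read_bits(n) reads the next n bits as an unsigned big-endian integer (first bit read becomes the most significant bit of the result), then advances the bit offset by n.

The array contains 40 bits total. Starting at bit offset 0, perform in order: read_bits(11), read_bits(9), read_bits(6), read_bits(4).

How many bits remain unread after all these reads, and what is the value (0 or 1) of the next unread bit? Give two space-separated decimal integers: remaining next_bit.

Read 1: bits[0:11] width=11 -> value=1513 (bin 10111101001); offset now 11 = byte 1 bit 3; 29 bits remain
Read 2: bits[11:20] width=9 -> value=447 (bin 110111111); offset now 20 = byte 2 bit 4; 20 bits remain
Read 3: bits[20:26] width=6 -> value=9 (bin 001001); offset now 26 = byte 3 bit 2; 14 bits remain
Read 4: bits[26:30] width=4 -> value=3 (bin 0011); offset now 30 = byte 3 bit 6; 10 bits remain

Answer: 10 0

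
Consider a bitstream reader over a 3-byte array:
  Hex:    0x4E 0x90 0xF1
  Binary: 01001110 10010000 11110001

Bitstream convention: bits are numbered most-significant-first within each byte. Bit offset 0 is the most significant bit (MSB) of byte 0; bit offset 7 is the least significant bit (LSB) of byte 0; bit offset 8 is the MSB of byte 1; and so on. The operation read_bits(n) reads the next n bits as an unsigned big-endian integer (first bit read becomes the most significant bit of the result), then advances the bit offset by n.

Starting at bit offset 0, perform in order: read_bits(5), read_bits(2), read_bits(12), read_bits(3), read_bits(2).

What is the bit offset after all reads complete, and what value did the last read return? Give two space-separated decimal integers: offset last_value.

Read 1: bits[0:5] width=5 -> value=9 (bin 01001); offset now 5 = byte 0 bit 5; 19 bits remain
Read 2: bits[5:7] width=2 -> value=3 (bin 11); offset now 7 = byte 0 bit 7; 17 bits remain
Read 3: bits[7:19] width=12 -> value=1159 (bin 010010000111); offset now 19 = byte 2 bit 3; 5 bits remain
Read 4: bits[19:22] width=3 -> value=4 (bin 100); offset now 22 = byte 2 bit 6; 2 bits remain
Read 5: bits[22:24] width=2 -> value=1 (bin 01); offset now 24 = byte 3 bit 0; 0 bits remain

Answer: 24 1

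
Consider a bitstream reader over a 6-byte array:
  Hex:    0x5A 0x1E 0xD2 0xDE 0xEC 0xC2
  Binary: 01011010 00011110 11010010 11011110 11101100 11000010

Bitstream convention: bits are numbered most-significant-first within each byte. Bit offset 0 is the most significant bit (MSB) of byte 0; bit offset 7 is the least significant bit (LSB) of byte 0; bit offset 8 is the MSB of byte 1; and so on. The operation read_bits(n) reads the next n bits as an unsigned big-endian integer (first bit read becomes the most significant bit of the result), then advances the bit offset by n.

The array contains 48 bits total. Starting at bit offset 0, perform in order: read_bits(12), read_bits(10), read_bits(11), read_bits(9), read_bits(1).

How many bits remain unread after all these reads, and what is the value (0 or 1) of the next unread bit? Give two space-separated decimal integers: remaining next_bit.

Read 1: bits[0:12] width=12 -> value=1441 (bin 010110100001); offset now 12 = byte 1 bit 4; 36 bits remain
Read 2: bits[12:22] width=10 -> value=948 (bin 1110110100); offset now 22 = byte 2 bit 6; 26 bits remain
Read 3: bits[22:33] width=11 -> value=1469 (bin 10110111101); offset now 33 = byte 4 bit 1; 15 bits remain
Read 4: bits[33:42] width=9 -> value=435 (bin 110110011); offset now 42 = byte 5 bit 2; 6 bits remain
Read 5: bits[42:43] width=1 -> value=0 (bin 0); offset now 43 = byte 5 bit 3; 5 bits remain

Answer: 5 0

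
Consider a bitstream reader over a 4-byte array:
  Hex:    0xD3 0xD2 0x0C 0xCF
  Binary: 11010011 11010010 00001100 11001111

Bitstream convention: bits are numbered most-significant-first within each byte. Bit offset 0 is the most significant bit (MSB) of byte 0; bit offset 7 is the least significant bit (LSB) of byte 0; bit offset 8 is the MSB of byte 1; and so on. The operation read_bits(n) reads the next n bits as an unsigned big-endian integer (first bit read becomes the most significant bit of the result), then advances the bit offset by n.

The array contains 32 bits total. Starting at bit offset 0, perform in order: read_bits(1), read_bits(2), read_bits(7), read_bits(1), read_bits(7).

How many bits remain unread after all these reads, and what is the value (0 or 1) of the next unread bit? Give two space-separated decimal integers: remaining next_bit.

Read 1: bits[0:1] width=1 -> value=1 (bin 1); offset now 1 = byte 0 bit 1; 31 bits remain
Read 2: bits[1:3] width=2 -> value=2 (bin 10); offset now 3 = byte 0 bit 3; 29 bits remain
Read 3: bits[3:10] width=7 -> value=79 (bin 1001111); offset now 10 = byte 1 bit 2; 22 bits remain
Read 4: bits[10:11] width=1 -> value=0 (bin 0); offset now 11 = byte 1 bit 3; 21 bits remain
Read 5: bits[11:18] width=7 -> value=72 (bin 1001000); offset now 18 = byte 2 bit 2; 14 bits remain

Answer: 14 0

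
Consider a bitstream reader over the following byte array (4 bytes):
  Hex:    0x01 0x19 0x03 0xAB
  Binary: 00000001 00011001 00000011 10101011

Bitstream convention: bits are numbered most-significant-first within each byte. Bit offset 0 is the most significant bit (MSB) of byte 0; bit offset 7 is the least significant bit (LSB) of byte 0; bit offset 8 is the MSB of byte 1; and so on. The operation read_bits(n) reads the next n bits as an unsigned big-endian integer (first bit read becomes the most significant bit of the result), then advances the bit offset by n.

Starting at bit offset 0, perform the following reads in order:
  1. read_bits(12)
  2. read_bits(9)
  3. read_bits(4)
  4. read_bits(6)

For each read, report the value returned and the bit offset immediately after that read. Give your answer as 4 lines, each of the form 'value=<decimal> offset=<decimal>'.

Answer: value=17 offset=12
value=288 offset=21
value=7 offset=25
value=21 offset=31

Derivation:
Read 1: bits[0:12] width=12 -> value=17 (bin 000000010001); offset now 12 = byte 1 bit 4; 20 bits remain
Read 2: bits[12:21] width=9 -> value=288 (bin 100100000); offset now 21 = byte 2 bit 5; 11 bits remain
Read 3: bits[21:25] width=4 -> value=7 (bin 0111); offset now 25 = byte 3 bit 1; 7 bits remain
Read 4: bits[25:31] width=6 -> value=21 (bin 010101); offset now 31 = byte 3 bit 7; 1 bits remain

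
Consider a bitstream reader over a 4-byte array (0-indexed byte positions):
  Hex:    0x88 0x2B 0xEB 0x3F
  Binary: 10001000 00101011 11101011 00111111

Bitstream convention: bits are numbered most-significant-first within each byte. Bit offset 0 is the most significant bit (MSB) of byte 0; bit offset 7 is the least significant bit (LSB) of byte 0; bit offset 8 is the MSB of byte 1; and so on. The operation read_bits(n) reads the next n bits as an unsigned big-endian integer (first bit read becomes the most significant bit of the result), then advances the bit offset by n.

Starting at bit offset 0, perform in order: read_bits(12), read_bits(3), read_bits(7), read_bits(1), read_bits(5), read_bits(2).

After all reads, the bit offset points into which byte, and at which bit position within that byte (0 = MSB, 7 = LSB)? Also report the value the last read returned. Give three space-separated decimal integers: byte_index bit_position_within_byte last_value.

Answer: 3 6 3

Derivation:
Read 1: bits[0:12] width=12 -> value=2178 (bin 100010000010); offset now 12 = byte 1 bit 4; 20 bits remain
Read 2: bits[12:15] width=3 -> value=5 (bin 101); offset now 15 = byte 1 bit 7; 17 bits remain
Read 3: bits[15:22] width=7 -> value=122 (bin 1111010); offset now 22 = byte 2 bit 6; 10 bits remain
Read 4: bits[22:23] width=1 -> value=1 (bin 1); offset now 23 = byte 2 bit 7; 9 bits remain
Read 5: bits[23:28] width=5 -> value=19 (bin 10011); offset now 28 = byte 3 bit 4; 4 bits remain
Read 6: bits[28:30] width=2 -> value=3 (bin 11); offset now 30 = byte 3 bit 6; 2 bits remain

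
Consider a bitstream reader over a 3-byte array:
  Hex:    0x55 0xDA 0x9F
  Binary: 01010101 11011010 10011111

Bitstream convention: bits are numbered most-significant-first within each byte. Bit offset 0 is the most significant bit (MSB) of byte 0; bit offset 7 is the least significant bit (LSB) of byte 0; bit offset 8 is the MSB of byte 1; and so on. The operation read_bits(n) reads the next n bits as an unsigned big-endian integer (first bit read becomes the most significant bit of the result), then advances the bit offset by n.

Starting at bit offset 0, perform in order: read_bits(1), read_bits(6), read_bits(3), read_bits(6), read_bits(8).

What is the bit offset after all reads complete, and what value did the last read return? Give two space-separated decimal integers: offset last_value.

Read 1: bits[0:1] width=1 -> value=0 (bin 0); offset now 1 = byte 0 bit 1; 23 bits remain
Read 2: bits[1:7] width=6 -> value=42 (bin 101010); offset now 7 = byte 0 bit 7; 17 bits remain
Read 3: bits[7:10] width=3 -> value=7 (bin 111); offset now 10 = byte 1 bit 2; 14 bits remain
Read 4: bits[10:16] width=6 -> value=26 (bin 011010); offset now 16 = byte 2 bit 0; 8 bits remain
Read 5: bits[16:24] width=8 -> value=159 (bin 10011111); offset now 24 = byte 3 bit 0; 0 bits remain

Answer: 24 159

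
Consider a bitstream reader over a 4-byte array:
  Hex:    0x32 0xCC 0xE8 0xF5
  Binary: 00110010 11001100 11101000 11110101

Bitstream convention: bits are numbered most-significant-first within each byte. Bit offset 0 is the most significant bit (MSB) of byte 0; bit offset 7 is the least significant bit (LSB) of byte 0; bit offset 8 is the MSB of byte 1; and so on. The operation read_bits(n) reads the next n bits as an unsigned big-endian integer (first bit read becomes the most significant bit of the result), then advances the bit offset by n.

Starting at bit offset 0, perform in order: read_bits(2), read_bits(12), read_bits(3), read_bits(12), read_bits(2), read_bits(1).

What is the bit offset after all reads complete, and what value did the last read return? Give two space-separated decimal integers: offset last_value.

Answer: 32 1

Derivation:
Read 1: bits[0:2] width=2 -> value=0 (bin 00); offset now 2 = byte 0 bit 2; 30 bits remain
Read 2: bits[2:14] width=12 -> value=3251 (bin 110010110011); offset now 14 = byte 1 bit 6; 18 bits remain
Read 3: bits[14:17] width=3 -> value=1 (bin 001); offset now 17 = byte 2 bit 1; 15 bits remain
Read 4: bits[17:29] width=12 -> value=3358 (bin 110100011110); offset now 29 = byte 3 bit 5; 3 bits remain
Read 5: bits[29:31] width=2 -> value=2 (bin 10); offset now 31 = byte 3 bit 7; 1 bits remain
Read 6: bits[31:32] width=1 -> value=1 (bin 1); offset now 32 = byte 4 bit 0; 0 bits remain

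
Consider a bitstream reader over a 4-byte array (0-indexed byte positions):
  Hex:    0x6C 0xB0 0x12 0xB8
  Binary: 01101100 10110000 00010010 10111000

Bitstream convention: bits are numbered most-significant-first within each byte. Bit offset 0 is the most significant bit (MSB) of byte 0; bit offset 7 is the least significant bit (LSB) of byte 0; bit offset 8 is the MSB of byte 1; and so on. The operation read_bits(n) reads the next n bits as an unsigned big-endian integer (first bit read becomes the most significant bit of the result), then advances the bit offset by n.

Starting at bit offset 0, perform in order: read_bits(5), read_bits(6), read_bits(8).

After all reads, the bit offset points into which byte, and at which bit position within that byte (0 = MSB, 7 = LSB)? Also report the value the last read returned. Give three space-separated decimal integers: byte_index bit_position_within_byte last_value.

Read 1: bits[0:5] width=5 -> value=13 (bin 01101); offset now 5 = byte 0 bit 5; 27 bits remain
Read 2: bits[5:11] width=6 -> value=37 (bin 100101); offset now 11 = byte 1 bit 3; 21 bits remain
Read 3: bits[11:19] width=8 -> value=128 (bin 10000000); offset now 19 = byte 2 bit 3; 13 bits remain

Answer: 2 3 128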